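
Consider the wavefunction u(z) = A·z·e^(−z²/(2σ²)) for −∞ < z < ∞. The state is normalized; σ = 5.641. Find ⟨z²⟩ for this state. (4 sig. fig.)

By definition ⟨z²⟩ = ∫ z^2 |u(z)|² dz.
With ∫_{−∞}^{∞} z^(2m) e^(−αz²) dz = (2m−1)!!·√π / (2^m α^(m+1/2)), the ratio of the moment integral to the normalization integral gives ⟨z²⟩ = 3·σ^2/2.
Putting σ = 5.641 gives 47.731.

⟨z^2⟩ ≈ 47.73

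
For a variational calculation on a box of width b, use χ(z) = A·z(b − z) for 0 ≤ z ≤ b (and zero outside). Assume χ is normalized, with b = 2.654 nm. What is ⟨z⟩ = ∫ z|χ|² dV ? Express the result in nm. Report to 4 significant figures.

⟨z⟩ ≈ 1.327 nm

By definition ⟨z⟩ = ∫ z |χ(z)|² dz.
Evaluating both integrals, ⟨z⟩ = b/2.
Putting b = 2.654 gives 1.3270.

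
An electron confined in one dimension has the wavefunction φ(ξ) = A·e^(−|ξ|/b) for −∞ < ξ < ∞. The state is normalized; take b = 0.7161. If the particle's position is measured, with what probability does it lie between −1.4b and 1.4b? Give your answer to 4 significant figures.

P ≈ 0.9392

The probability is P = ∫ |φ|² dξ over [−1.4b, 1.4b].
Since A² = 1/(b), this is the region integral divided by the full normalization integral.
By symmetry take twice the ξ ≥ 0 contribution in numerator and denominator; the 2's cancel. In terms of u = ξ/b (A² and the length scale cancel between numerator and denominator), P = [∫_{0}^{1.4} e^(-2·u) du] / [∫_{0}^{∞} e^(-2·u) du].
Using ∫ e^(-2·u) du = -e^(-2·u)/2, the numerator is 1/2 - e^(-14/5)/2 and the denominator is 1/2.
The result is P = 0.93919.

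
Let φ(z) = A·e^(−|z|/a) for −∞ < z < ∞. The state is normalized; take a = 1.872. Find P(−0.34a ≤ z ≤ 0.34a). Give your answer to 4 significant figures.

P ≈ 0.4934

P = ∫_{−0.34a}^{0.34a} |φ(z)|² dz.
Since A² = 1/(a), this is the region integral divided by the full normalization integral.
By symmetry take twice the z ≥ 0 contribution in numerator and denominator; the 2's cancel. In terms of u = z/a (A² and the length scale cancel between numerator and denominator), P = [∫_{0}^{0.34} e^(-2·u) du] / [∫_{0}^{∞} e^(-2·u) du].
With ∫ e^(-2·u) du = -e^(-2·u)/2 + C, the region integral is 1/2 - e^(-17/25)/2 and the full one is 1/2.
This works out to P = 0.49338.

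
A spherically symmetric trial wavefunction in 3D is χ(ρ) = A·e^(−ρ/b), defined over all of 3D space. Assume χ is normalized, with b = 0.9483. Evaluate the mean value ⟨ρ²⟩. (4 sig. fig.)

⟨ρ^2⟩ ≈ 2.698

By definition ⟨ρ²⟩ = ∫ ρ^2 |χ(ρ)|² 4πρ² dρ.
Evaluating both integrals, ⟨ρ²⟩ = 3·b^2.
Putting b = 0.9483 gives 2.6978.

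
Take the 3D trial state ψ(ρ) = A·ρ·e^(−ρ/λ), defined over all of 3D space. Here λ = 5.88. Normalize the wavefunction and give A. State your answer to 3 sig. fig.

A ≈ 0.00389

The normalization condition is ∫|ψ|² 4πρ² dρ = 1 from 0 to ∞.
With ψ = A·ρ·e^(−ρ/λ), the integral evaluates to A²·[3·π·λ^5].
Hence A² = 1/[3·π·λ^5].
Substituting λ = 5.88 gives A² = 0.00001510, so A = 0.003885.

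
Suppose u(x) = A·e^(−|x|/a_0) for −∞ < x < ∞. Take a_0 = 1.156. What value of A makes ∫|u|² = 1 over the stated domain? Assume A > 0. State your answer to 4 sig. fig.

A ≈ 0.9301

Require ∫ |u|² dx = 1 over the whole domain.
Recall ∫₀^∞ x^m e^(−x/β) dx = m!·β^(m+1), with u = A·e^(−|x|/a_0), the integral evaluates to A²·[a_0].
So A² = (a_0)^(−1).
With a_0 = 1.156: A² = 0.86505 and A = 0.93008.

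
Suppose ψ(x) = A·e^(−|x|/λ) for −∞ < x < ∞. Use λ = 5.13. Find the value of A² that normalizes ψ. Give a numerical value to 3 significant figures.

A^2 ≈ 0.195

Require ∫ |ψ|² dx = 1 over the whole domain.
Using ∫₀^∞ xⁿ e^(−αx) dx = n!/αⁿ⁺¹, ∫|ψ|² dx = A²·(λ).
Setting this equal to 1 gives A² = 1/(λ).
Plugging in λ = 5.13 yields A = 0.4415.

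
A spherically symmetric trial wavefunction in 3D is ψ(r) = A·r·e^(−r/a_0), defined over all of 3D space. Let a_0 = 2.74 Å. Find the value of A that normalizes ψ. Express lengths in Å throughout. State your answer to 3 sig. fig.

The normalization condition is ∫|ψ|² 4πr² dr = 1 from 0 to ∞.
With ∫₀^∞ r^4 e^(−αr) dr = 4!/α^5, carrying out the integral gives A² · 3·π·a_0^5.
So A² = (3·π·a_0^5)^(−1).
Plugging in a_0 = 2.74 yields A = 0.02621.

A ≈ 0.0262 Å^(-5/2)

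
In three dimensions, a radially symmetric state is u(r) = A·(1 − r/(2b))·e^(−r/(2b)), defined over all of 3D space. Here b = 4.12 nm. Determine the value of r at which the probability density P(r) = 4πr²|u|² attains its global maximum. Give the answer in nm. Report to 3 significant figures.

Set d/dr [P(r) = 4πr²|u|²] = 0 and solve for r > 0.
Solving yields r = b·(√(5) + 3).
With b = 4.12, the most probable radial distance is 21.57 nm.

r ≈ 21.6 nm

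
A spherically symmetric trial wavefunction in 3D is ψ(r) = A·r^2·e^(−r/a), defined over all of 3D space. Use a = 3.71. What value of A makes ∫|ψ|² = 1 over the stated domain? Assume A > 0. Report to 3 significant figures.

A ≈ 0.00121

We need A² ∫|f|² 4πr² dr = 1, taking the integral from 0 to ∞.
∫|ψ|² 4πr² dr = A²·(45·π·a^7/2).
Plugging in a = 3.71 yields A = 0.001209.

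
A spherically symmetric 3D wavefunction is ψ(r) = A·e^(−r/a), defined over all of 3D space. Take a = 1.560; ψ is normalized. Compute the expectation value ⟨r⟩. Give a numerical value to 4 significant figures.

⟨r⟩ ≈ 2.340

The expectation value is the |ψ|²-weighted average of r: ∫ r|ψ|² 4πr² dr.
Evaluating both integrals, ⟨r⟩ = 3·a/2.
Putting a = 1.560 gives 2.3400.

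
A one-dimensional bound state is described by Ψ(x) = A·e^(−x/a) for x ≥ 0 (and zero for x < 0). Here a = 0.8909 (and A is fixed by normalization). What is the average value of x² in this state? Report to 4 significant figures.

⟨x^2⟩ ≈ 0.3969

By definition ⟨x²⟩ = ∫ x^2 |Ψ(x)|² dx.
Using ∫₀^∞ xⁿ e^(−αx) dx = n!/αⁿ⁺¹, evaluating both integrals, ⟨x²⟩ = a^2/2.
Putting a = 0.8909 gives 0.39685.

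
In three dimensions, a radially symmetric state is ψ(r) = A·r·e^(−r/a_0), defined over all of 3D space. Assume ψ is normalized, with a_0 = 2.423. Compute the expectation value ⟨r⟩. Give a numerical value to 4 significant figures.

⟨r⟩ ≈ 6.058

⟨r⟩ = ∫ r |ψ|² 4πr² dr over the full domain.
The ratio of the moment integral to the normalization integral gives ⟨r⟩ = 5·a_0/2.
With a_0 = 2.423, ⟨r⟩ = 6.0575.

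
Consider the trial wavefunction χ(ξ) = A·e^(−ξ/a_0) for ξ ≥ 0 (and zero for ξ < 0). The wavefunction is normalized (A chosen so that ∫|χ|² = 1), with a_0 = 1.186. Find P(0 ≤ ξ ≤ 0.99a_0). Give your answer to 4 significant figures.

P = ∫_{0}^{0.99a_0} |χ(ξ)|² dξ.
Since A² = 1/(a_0/2), this is the region integral divided by the full normalization integral.
Substituting u = ξ/a_0, A² and the length scale cancel in the ratio: P = ∫_{0}^{0.99} e^(-2·u) du / ∫_{0}^{∞} e^(-2·u) du.
With ∫ e^(-2·u) du = -e^(-2·u)/2 + C, the region integral is 1/2 - e^(-99/50)/2 and the full one is 1/2.
The result is P = 0.86193.

P ≈ 0.8619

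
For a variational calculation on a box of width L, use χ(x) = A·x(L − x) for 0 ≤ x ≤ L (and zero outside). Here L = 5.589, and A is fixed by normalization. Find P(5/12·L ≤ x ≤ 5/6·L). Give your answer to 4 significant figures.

The probability is P = ∫ |χ|² dx over [5/12·L, 5/6·L].
With A² fixed by ∫|χ|² = 1, i.e. A² = (L^5/30)^(−1), substitute and integrate.
In terms of u = x/L (A² and the length scale cancel between numerator and denominator), P = [∫_{5/12}^{5/6} u^2·(1 - u)^2 du] / [∫_{0}^{1} u^2·(1 - u)^2 du].
Using ∫ u^2·(1 - u)^2 du = u^3·(6·u^2 - 15·u + 10)/30, the numerator is ≈ 0.0205962 and the denominator is 1/30.
Evaluating gives P = 0.61789.

P ≈ 0.6179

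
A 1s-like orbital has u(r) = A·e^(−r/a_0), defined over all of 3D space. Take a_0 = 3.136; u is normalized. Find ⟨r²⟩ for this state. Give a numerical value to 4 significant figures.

⟨r²⟩ = ∫ r^2 |u|² 4πr² dr over the full domain.
With ∫₀^∞ r^4 e^(−αr) dr = 4!/α^5, evaluating both integrals, ⟨r²⟩ = 3·a_0^2.
Putting a_0 = 3.136 gives 29.503.

⟨r^2⟩ ≈ 29.50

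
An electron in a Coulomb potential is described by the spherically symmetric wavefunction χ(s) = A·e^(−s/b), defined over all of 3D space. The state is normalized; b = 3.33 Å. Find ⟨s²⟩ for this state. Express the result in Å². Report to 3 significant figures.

⟨s^2⟩ ≈ 33.3 Å^2

The expectation value is the |χ|²-weighted average of s^2: ∫ s^2|χ|² 4πs² ds.
With ∫₀^∞ s^4 e^(−αs) ds = 4!/α^5, evaluating both integrals, ⟨s²⟩ = 3·b^2.
With b = 3.33, ⟨s^2⟩ = 33.27.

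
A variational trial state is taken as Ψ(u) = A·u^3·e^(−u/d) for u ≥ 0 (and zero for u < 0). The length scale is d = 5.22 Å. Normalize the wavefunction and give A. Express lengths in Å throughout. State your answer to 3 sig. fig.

Normalization requires ∫|Ψ|² du = 1, integrated from 0 to ∞.
Recall ∫₀^∞ u^m e^(−u/β) du = m!·β^(m+1), ∫|Ψ|² du = A²·(45·d^7/8).
So A² = (45·d^7/8)^(−1).
Substituting d = 5.22 gives A² = 0.000001683, so A = 0.001297.

A ≈ 0.00130 Å^(-7/2)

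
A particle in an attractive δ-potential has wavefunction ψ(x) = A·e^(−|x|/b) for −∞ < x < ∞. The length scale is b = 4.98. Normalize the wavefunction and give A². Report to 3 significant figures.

Require ∫ |ψ|² dx = 1 over the whole domain.
With ∫₀^∞ x^0 e^(−αx) dx = 0!/α^1, with ψ = A·e^(−|x|/b), the integral evaluates to A²·[b].
Hence A² = 1/[b].
Substituting b = 4.98 gives A² = 0.2008, so A = 0.4481.

A^2 ≈ 0.201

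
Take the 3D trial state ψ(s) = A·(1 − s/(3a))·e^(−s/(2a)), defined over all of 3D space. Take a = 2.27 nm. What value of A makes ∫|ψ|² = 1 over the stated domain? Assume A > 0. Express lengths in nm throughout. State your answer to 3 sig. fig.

Normalization requires ∫|ψ|² 4πs² ds = 1, integrated from 0 to ∞.
The integral (without the A² prefactor) comes out to 8·π·a^3/3.
Setting this equal to 1 gives A² = 1/(8·π·a^3/3).
Plugging in a = 2.27 yields A = 0.1010.

A ≈ 0.101 nm^(-3/2)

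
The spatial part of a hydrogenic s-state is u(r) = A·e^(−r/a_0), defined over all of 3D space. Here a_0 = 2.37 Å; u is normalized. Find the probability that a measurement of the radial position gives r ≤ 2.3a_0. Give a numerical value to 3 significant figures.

P ≈ 0.837

P = ∫ |u|² 4πr² dr over r ≤ 2.3a_0.
The full normalization integral is A²·[π·a_0^3] = 1, fixing A².
Substituting t = r/a_0, A², 4π and the length scale all cancel in the ratio: P = ∫_{0}^{2.3} t^2·e^(-2·t) dt / ∫_{0}^{∞} t^2·e^(-2·t) dt.
With ∫ t^2·e^(-2·t) dt = -(2·t^2 + 2·t + 1)·e^(-2·t)/4 + C, the region integral is 1/4 - 809·e^(-23/5)/200 and the full one is 1/4.
The region integral divided by the full integral gives P = 0.8374.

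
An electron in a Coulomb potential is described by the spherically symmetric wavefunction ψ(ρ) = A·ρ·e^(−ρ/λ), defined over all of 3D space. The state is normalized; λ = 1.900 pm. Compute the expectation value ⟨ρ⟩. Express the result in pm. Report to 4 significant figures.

By definition ⟨ρ⟩ = ∫ ρ |ψ(ρ)|² 4πρ² dρ.
Since the A² factors cancel between numerator and denominator, ⟨ρ⟩ = 5·λ/2.
Putting λ = 1.900 gives 4.7500.

⟨ρ⟩ ≈ 4.750 pm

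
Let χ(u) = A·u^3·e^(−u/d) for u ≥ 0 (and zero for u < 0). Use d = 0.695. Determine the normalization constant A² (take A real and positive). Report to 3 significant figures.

The normalization condition is ∫|χ|² du = 1 from 0 to ∞.
With χ = A·u^3·e^(−u/d), the integral evaluates to A²·[45·d^7/8].
Setting this equal to 1 gives A² = 1/(45·d^7/8).
Plugging in d = 0.695 yields A = 1.507.

A^2 ≈ 2.27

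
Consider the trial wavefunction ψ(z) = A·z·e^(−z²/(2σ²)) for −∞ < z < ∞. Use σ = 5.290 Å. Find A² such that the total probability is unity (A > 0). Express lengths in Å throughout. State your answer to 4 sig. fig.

A^2 ≈ 0.007622 Å^(-3)

We need A² ∫|f|² dz = 1, taking the integral from −∞ to ∞.
The integral (without the A² prefactor) comes out to √(π)·σ^3/2.
Hence A² = 1/[√(π)·σ^3/2].
With σ = 5.290: A² = 0.0076223 and A = 0.087306.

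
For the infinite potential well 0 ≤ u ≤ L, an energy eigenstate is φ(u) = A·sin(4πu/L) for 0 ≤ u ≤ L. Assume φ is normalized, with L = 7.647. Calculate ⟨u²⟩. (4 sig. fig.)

⟨u^2⟩ ≈ 19.31

The expectation value is the |φ|²-weighted average of u^2: ∫ u^2|φ|² du.
Evaluating both integrals, ⟨u²⟩ = -L^2/(32·π^2) + L^2/3.
With L = 7.647, ⟨u^2⟩ = 19.307.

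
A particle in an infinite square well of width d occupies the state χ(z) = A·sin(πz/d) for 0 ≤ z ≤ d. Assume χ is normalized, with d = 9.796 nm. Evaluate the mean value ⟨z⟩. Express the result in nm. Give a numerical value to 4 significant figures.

By definition ⟨z⟩ = ∫ z |χ(z)|² dz.
With ∫₀^d sin²(nπz/d) dz = d/2, the ratio of the moment integral to the normalization integral gives ⟨z⟩ = d/2.
With d = 9.796, ⟨z⟩ = 4.8980.

⟨z⟩ ≈ 4.898 nm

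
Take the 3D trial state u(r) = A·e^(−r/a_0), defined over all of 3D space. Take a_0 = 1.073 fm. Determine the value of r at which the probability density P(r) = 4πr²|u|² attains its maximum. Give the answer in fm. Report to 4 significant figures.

r ≈ 1.073 fm

Differentiate P(r) = 4πr²|u|² with respect to r and set to zero.
This gives r = a_0.
With a_0 = 1.073, the most probable radial distance is 1.0730 fm.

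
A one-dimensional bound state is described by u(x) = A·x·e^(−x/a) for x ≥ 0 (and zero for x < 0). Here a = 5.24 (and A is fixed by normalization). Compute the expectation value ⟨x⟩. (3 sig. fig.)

⟨x⟩ = ∫ x |u|² dx over the full domain.
Recall ∫₀^∞ x^m e^(−x/β) dx = m!·β^(m+1), the ratio of the moment integral to the normalization integral gives ⟨x⟩ = 3·a/2.
Putting a = 5.24 gives 7.860.

⟨x⟩ ≈ 7.86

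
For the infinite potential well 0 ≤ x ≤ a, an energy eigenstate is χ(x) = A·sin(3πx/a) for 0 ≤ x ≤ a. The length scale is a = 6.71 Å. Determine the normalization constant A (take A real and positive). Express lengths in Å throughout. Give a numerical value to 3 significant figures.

A ≈ 0.546 Å^(-1/2)

Normalization requires ∫|χ|² dx = 1, integrated from 0 to a.
The integral (without the A² prefactor) comes out to a/2.
With a = 6.71: A² = 0.2981 and A = 0.5460.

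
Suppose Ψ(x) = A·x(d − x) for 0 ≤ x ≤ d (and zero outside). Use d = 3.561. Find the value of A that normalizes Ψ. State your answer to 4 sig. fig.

Normalization requires ∫|Ψ|² dx = 1, integrated from 0 to d.
The integral (without the A² prefactor) comes out to d^5/30.
With d = 3.561: A² = 0.052392 and A = 0.22889.

A ≈ 0.2289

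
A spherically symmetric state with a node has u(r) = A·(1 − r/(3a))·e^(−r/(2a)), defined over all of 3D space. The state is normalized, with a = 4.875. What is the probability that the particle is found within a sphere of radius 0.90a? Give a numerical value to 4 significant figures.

P ≈ 0.1172

With dV = 4πr²dr, the probability is ∫|u|² dV over r ≤ 0.90a.
A² is fixed by ∫₀^∞ 4πr²|u|² dr = 1, i.e. A² = (8·π·a^3/3)^(−1).
Substituting t = r/a, A², 4π and the length scale all cancel in the ratio: P = ∫_{0}^{0.90} t^2·(1 - t/3)^2·e^(-t) dt / ∫_{0}^{∞} t^2·(1 - t/3)^2·e^(-t) dt.
An antiderivative of t^2·(1 - t/3)^2·e^(-t) is (-t^4 + 2·t^3 - 3·t^2 - 6·t - 6)·e^(-t)/9; evaluating from 0 to 0.90 gives ≈ 0.0781300, while the full integral is 2/3.
The region integral divided by the full integral gives P = 0.11719.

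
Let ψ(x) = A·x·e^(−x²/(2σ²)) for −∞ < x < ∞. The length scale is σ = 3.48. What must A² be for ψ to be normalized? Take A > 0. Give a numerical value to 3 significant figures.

A^2 ≈ 0.0268

We need A² ∫|f|² dx = 1, taking the integral from −∞ to ∞.
Using the Gaussian integral ∫_{−∞}^{∞} e^(−αx²) dx = √(π/α), with ψ = A·x·e^(−x²/(2σ²)), the integral evaluates to A²·[√(π)·σ^3/2].
Hence A² = 1/[√(π)·σ^3/2].
Substituting σ = 3.48 gives A² = 0.02677, so A = 0.1636.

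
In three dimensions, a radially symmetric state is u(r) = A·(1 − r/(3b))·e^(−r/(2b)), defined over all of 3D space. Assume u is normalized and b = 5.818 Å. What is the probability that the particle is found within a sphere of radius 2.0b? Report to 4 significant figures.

P = ∫ |u|² 4πr² dr over r ≤ 2.0b.
Normalization gives A² = 1/(8·π·b^3/3).
In terms of t = r/b (A², 4π and the length scale all cancel between numerator and denominator), P = [∫_{0}^{2.0} t^2·(1 - t/3)^2·e^(-t) dt] / [∫_{0}^{∞} t^2·(1 - t/3)^2·e^(-t) dt].
Using ∫ t^2·(1 - t/3)^2·e^(-t) dt = (-t^4 + 2·t^3 - 3·t^2 - 6·t - 6)·e^(-t)/9, the numerator is 2/3 - 10·e^(-2)/3 and the denominator is 2/3.
Taking the ratio yields P = 0.32332.

P ≈ 0.3233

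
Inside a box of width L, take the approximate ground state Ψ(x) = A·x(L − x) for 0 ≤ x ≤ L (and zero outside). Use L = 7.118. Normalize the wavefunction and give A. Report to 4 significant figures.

A ≈ 0.04052

We need A² ∫|f|² dx = 1, taking the integral from 0 to L.
Expanding the polynomial and integrating term by term, carrying out the integral gives A² · L^5/30.
Hence A² = 1/[L^5/30].
With L = 7.118: A² = 0.0016418 and A = 0.040520.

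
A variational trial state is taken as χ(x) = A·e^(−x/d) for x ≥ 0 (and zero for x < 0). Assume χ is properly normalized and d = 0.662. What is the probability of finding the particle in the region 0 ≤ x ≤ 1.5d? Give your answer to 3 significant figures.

P ≈ 0.950

|χ|² is the probability density, so P = ∫_{0}^{1.5d} |χ|² dx.
The normalization integral ∫|χ|²dx over the whole domain equals d/2·A², and A² cancels in the ratio.
Let u = x/d; then A² and the length scale cancel, so P = ∫_{0}^{1.5} e^(-2·u) du ÷ ∫_{0}^{∞} e^(-2·u) du.
Using ∫ e^(-2·u) du = -e^(-2·u)/2, the numerator is 1/2 - e^(-3)/2 and the denominator is 1/2.
Taking the ratio, P = 0.9502.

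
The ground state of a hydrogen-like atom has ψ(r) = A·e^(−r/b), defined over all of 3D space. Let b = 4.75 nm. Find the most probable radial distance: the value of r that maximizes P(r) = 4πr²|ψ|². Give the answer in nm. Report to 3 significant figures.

r ≈ 4.75 nm

Differentiate P(r) = 4πr²|ψ|² with respect to r and set to zero.
Solving yields r = b.
With b = 4.75, the most probable radial distance is 4.750 nm.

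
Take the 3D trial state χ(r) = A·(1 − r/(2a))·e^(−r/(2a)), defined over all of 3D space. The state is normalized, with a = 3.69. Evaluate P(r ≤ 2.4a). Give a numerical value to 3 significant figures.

P ≈ 0.0541

Integrate the radial probability density 4πr²|χ|² over r ≤ 2.4a.
Normalization gives A² = 1/(8·π·a^3).
In terms of u = r/a (A², 4π and the length scale all cancel between numerator and denominator), P = [∫_{0}^{2.4} u^2·(1 - u/2)^2·e^(-u) du] / [∫_{0}^{∞} u^2·(1 - u/2)^2·e^(-u) du].
An antiderivative of u^2·(1 - u/2)^2·e^(-u) is -(u^4/4 + u^2 + 2·u + 2)·e^(-u); evaluating from 0 to 2.4 gives ≈ 0.10813, while the full integral is 2.
This evaluates to P = 0.05407.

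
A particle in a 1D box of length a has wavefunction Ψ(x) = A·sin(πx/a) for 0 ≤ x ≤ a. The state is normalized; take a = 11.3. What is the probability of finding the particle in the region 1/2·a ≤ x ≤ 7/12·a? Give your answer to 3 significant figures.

The probability is P = ∫ |Ψ|² dx over [1/2·a, 7/12·a].
With A² fixed by ∫|Ψ|² = 1, i.e. A² = (a/2)^(−1), substitute and integrate.
Substituting u = x/a, A² and the length scale cancel in the ratio: P = ∫_{1/2}^{7/12} sin(π·u)^2 du / ∫_{0}^{1} sin(π·u)^2 du.
With ∫ sin(π·u)^2 du = u/2 - sin(2·π·u)/(4·π) + C, the region integral is 1/(8·π) + 1/24 and the full one is 1/2.
The result is P = (3 + π)/(12·π).

P ≈ 0.163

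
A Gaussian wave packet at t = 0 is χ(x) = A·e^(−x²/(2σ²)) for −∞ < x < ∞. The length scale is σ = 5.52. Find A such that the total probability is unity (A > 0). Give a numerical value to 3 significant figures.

The normalization condition is ∫|χ|² dx = 1 from −∞ to ∞.
With ∫_{−∞}^{∞} x^(2m) e^(−αx²) dx = (2m−1)!!·√π / (2^m α^(m+1/2)), carrying out the integral gives A² · √(π)·σ.
Substituting σ = 5.52 gives A² = 0.1022, so A = 0.3197.

A ≈ 0.320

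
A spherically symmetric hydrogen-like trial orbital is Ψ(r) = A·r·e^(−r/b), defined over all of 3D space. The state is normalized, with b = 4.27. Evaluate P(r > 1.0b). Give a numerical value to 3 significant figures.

With dV = 4πr²dr, the probability is ∫|Ψ|² dV over r > 1.0b.
The full normalization integral is A²·[3·π·b^5] = 1, fixing A².
In terms of u = r/b (A², 4π and the length scale all cancel between numerator and denominator), P = [∫_{1.0}^{∞} u^4·e^(-2·u) du] / [∫_{0}^{∞} u^4·e^(-2·u) du].
An antiderivative of u^4·e^(-2·u) is -(u^4/2 + u^3 + 3·u^2/2 + 3·u/2 + 3/4)·e^(-2·u); evaluating from 1.0 to ∞ gives 21·e^(-2)/4, while the full integral is 3/4.
Taking the ratio yields P = 0.9473.

P ≈ 0.947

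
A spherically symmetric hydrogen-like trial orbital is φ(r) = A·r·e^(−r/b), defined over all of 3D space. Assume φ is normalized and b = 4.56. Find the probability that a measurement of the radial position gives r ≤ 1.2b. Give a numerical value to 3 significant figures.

P ≈ 0.0959

P = ∫ |φ|² 4πr² dr over r ≤ 1.2b.
A² is fixed by ∫₀^∞ 4πr²|φ|² dr = 1, i.e. A² = (3·π·b^5)^(−1).
Substituting u = r/b, A², 4π and the length scale all cancel in the ratio: P = ∫_{0}^{1.2} u^4·e^(-2·u) du / ∫_{0}^{∞} u^4·e^(-2·u) du.
An antiderivative of u^4·e^(-2·u) is -(u^4/2 + u^3 + 3·u^2/2 + 3·u/2 + 3/4)·e^(-2·u); evaluating from 0 to 1.2 gives ≈ 0.071901, while the full integral is 3/4.
This evaluates to P = 0.09587.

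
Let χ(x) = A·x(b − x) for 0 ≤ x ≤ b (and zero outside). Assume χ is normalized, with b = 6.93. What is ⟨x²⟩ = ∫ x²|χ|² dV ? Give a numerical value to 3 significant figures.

⟨x²⟩ = ∫ x^2 |χ|² dx over the full domain.
Expanding the polynomial and integrating term by term, the ratio of the moment integral to the normalization integral gives ⟨x²⟩ = 2·b^2/7.
With b = 6.93, ⟨x^2⟩ = 13.72.

⟨x^2⟩ ≈ 13.7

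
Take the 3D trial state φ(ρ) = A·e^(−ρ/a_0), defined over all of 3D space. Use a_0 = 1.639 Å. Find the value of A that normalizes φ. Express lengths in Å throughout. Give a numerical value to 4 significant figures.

Normalization requires ∫|φ|² 4πρ² dρ = 1, integrated from 0 to ∞.
(Spherical symmetry: dV = 4πρ² dρ.)
Using ∫₀^∞ ρⁿ e^(−αρ) dρ = n!/αⁿ⁺¹, carrying out the integral gives A² · π·a_0^3.
So A² = (π·a_0^3)^(−1).
Plugging in a_0 = 1.639 yields A = 0.26888.

A ≈ 0.2689 Å^(-3/2)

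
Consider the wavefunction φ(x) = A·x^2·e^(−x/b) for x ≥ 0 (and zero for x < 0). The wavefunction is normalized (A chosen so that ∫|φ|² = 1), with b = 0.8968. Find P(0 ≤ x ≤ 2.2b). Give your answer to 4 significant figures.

The probability is P = ∫ |φ|² dx over [0, 2.2b].
With A² fixed by ∫|φ|² = 1, i.e. A² = (3·b^5/4)^(−1), substitute and integrate.
Substituting u = x/b, A² and the length scale cancel in the ratio: P = ∫_{0}^{2.2} u^4·e^(-2·u) du / ∫_{0}^{∞} u^4·e^(-2·u) du.
Using ∫ u^4·e^(-2·u) du = -(u^4/2 + u^3 + 3·u^2/2 + 3·u/2 + 3/4)·e^(-2·u), the numerator is ≈ 0.336612 and the denominator is 3/4.
This works out to P = 0.44882.

P ≈ 0.4488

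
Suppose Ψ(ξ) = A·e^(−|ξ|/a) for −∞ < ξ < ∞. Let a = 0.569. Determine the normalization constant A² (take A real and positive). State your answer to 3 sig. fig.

A^2 ≈ 1.76

Require ∫ |Ψ|² dξ = 1 over the whole domain.
With ∫₀^∞ ξ^0 e^(−αξ) dξ = 0!/α^1, carrying out the integral gives A² · a.
Setting this equal to 1 gives A² = 1/(a).
Substituting a = 0.569 gives A² = 1.757, so A = 1.326.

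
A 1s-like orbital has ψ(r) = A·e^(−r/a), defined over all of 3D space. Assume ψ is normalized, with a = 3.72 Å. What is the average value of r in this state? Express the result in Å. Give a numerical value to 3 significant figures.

The expectation value is the |ψ|²-weighted average of r: ∫ r|ψ|² 4πr² dr.
Evaluating both integrals, ⟨r⟩ = 3·a/2.
With a = 3.72, ⟨r⟩ = 5.580.

⟨r⟩ ≈ 5.58 Å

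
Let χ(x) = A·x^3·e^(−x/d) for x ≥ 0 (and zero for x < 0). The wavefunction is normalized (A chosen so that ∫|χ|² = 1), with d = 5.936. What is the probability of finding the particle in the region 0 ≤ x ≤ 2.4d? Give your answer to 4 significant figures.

P ≈ 0.2092

P = ∫_{0}^{2.4d} |χ(x)|² dx.
The normalization integral ∫|χ|²dx over the whole domain equals 45·d^7/8·A², and A² cancels in the ratio.
In terms of u = x/d (A² and the length scale cancel between numerator and denominator), P = [∫_{0}^{2.4} u^6·e^(-2·u) du] / [∫_{0}^{∞} u^6·e^(-2·u) du].
An antiderivative of u^6·e^(-2·u) is -(4·u^6 + 12·u^5 + 30·u^4 + 60·u^3 + 90·u^2 + 90·u + 45)·e^(-2·u)/8; evaluating from 0 to 2.4 gives ≈ 1.17672, while the full integral is 45/8.
The result is P = 0.20920.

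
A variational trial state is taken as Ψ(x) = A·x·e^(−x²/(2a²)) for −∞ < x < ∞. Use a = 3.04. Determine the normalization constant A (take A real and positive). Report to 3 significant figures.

Require ∫ |Ψ|² dx = 1 over the whole domain.
With Ψ = A·x·e^(−x²/(2a²)), the integral evaluates to A²·[√(π)·a^3/2].
Hence A² = 1/[√(π)·a^3/2].
Substituting a = 3.04 gives A² = 0.04016, so A = 0.2004.

A ≈ 0.200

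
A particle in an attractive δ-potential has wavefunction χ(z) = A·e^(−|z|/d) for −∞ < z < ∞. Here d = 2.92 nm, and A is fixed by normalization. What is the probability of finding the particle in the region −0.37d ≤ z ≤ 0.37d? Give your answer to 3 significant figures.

P = ∫_{−0.37d}^{0.37d} |χ(z)|² dz.
Since A² = 1/(d), this is the region integral divided by the full normalization integral.
Both integrals are even about z = 0, so only the z ≥ 0 halves are needed (the factors of 2 cancel). In terms of u = z/d (A² and the length scale cancel between numerator and denominator), P = [∫_{0}^{0.37} e^(-2·u) du] / [∫_{0}^{∞} e^(-2·u) du].
Using ∫ e^(-2·u) du = -e^(-2·u)/2, the numerator is 1/2 - e^(-37/50)/2 and the denominator is 1/2.
Taking the ratio, P = 0.5229.

P ≈ 0.523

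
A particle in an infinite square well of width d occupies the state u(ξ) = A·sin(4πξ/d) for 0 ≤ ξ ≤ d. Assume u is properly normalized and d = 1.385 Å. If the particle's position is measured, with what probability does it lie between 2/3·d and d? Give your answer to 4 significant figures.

P = ∫_{2/3·d}^{d} |u(ξ)|² dξ.
The normalization integral ∫|u|²dξ over the whole domain equals d/2·A², and A² cancels in the ratio.
In terms of t = ξ/d (A² and the length scale cancel between numerator and denominator), P = [∫_{2/3}^{1} sin(4·π·t)^2 dt] / [∫_{0}^{1} sin(4·π·t)^2 dt].
With ∫ sin(4·π·t)^2 dt = t/2 - sin(4·π·t)·cos(4·π·t)/(8·π) + C, the region integral is -√(3)/(32·π) + 1/6 and the full one is 1/2.
This works out to P = (-√(3)/16 + π/3)/π.

P ≈ 0.2989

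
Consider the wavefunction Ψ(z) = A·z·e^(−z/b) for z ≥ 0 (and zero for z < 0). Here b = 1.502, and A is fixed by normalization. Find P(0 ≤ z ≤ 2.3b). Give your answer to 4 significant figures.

|Ψ|² is the probability density, so P = ∫_{0}^{2.3b} |Ψ|² dz.
The normalization integral ∫|Ψ|²dz over the whole domain equals b^3/4·A², and A² cancels in the ratio.
Let u = z/b; then A² and the length scale cancel, so P = ∫_{0}^{2.3} u^2·e^(-2·u) du ÷ ∫_{0}^{∞} u^2·e^(-2·u) du.
An antiderivative of u^2·e^(-2·u) is -(2·u^2 + 2·u + 1)·e^(-2·u)/4; evaluating from 0 to 2.3 gives 1/4 - 809·e^(-23/5)/200, while the full integral is 1/4.
The result is P = 0.83736.

P ≈ 0.8374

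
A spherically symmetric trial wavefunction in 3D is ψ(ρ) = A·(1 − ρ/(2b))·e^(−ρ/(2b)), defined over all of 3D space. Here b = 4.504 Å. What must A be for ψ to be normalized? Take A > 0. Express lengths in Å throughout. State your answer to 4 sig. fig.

We need A² ∫|f|² 4πρ² dρ = 1, taking the integral from 0 to ∞.
In 3D with spherical symmetry the volume element is 4πρ² dρ.
The integral (without the A² prefactor) comes out to 8·π·b^3.
Hence A² = 1/[8·π·b^3].
Substituting b = 4.504 gives A² = 0.00043548, so A = 0.020868.

A ≈ 0.02087 Å^(-3/2)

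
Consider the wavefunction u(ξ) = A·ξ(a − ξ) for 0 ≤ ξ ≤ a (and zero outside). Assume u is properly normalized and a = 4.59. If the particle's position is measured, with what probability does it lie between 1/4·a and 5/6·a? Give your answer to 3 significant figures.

P ≈ 0.861

P = ∫_{1/4·a}^{5/6·a} |u(ξ)|² dξ.
With A² fixed by ∫|u|² = 1, i.e. A² = (a^5/30)^(−1), substitute and integrate.
Let t = ξ/a; then A² and the length scale cancel, so P = ∫_{1/4}^{5/6} t^2·(1 - t)^2 dt ÷ ∫_{0}^{1} t^2·(1 - t)^2 dt.
An antiderivative of t^2·(1 - t)^2 is t^3·(6·t^2 - 15·t + 10)/30; evaluating from 1/4 to 5/6 gives ≈ 0.028700, while the full integral is 1/30.
The result is P = 0.8610.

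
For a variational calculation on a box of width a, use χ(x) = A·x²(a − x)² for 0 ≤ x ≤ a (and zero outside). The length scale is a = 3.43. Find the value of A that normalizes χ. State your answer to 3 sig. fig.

A ≈ 0.0979

Normalization requires ∫|χ|² dx = 1, integrated from 0 to a.
Expanding the polynomial and integrating term by term, with χ = A·x²(a − x)², the integral evaluates to A²·[a^9/630].
Hence A² = 1/[a^9/630].
Plugging in a = 3.43 yields A = 0.09791.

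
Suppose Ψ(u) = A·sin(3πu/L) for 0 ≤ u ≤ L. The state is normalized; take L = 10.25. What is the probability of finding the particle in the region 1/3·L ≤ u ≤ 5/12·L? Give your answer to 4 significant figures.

P ≈ 0.03028

The probability is P = ∫ |Ψ|² du over [1/3·L, 5/12·L].
The normalization integral ∫|Ψ|²du over the whole domain equals L/2·A², and A² cancels in the ratio.
Substituting t = u/L, A² and the length scale cancel in the ratio: P = ∫_{1/3}^{5/12} sin(3·π·t)^2 dt / ∫_{0}^{1} sin(3·π·t)^2 dt.
Using ∫ sin(3·π·t)^2 dt = t/2 - sin(6·π·t)/(12·π), the numerator is 1/24 - 1/(12·π) and the denominator is 1/2.
The result is P = (-2 + π)/(12·π).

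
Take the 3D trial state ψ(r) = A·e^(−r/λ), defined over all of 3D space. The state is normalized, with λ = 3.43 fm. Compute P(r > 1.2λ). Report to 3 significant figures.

With dV = 4πr²dr, the probability is ∫|ψ|² dV over r > 1.2λ.
Normalization gives A² = 1/(π·λ^3).
Substituting u = r/λ, A², 4π and the length scale all cancel in the ratio: P = ∫_{1.2}^{∞} u^2·e^(-2·u) du / ∫_{0}^{∞} u^2·e^(-2·u) du.
With ∫ u^2·e^(-2·u) du = -(2·u^2 + 2·u + 1)·e^(-2·u)/4 + C, the region integral is 157·e^(-12/5)/100 and the full one is 1/4.
Taking the ratio yields P = 0.5697.

P ≈ 0.570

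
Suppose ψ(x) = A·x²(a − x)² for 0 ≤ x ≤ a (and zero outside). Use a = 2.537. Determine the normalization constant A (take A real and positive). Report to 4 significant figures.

Normalization requires ∫|ψ|² dx = 1, integrated from 0 to a.
Expanding the polynomial and integrating term by term, the integral (without the A² prefactor) comes out to a^9/630.
Setting this equal to 1 gives A² = 1/(a^9/630).
Substituting a = 2.537 gives A² = 0.14470, so A = 0.38039.

A ≈ 0.3804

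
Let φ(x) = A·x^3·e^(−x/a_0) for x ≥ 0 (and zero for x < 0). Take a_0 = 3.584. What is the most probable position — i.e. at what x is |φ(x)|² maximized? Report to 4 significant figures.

x ≈ 10.75

The maximum of |φ(x)|² occurs where its derivative vanishes.
This gives x = 3·a_0.
With a_0 = 3.584, the most probable position is 10.752.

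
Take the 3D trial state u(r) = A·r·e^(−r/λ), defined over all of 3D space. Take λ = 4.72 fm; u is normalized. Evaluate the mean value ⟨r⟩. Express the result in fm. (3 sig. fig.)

By definition ⟨r⟩ = ∫ r |u(r)|² 4πr² dr.
Evaluating both integrals, ⟨r⟩ = 5·λ/2.
Putting λ = 4.72 gives 11.80.

⟨r⟩ ≈ 11.8 fm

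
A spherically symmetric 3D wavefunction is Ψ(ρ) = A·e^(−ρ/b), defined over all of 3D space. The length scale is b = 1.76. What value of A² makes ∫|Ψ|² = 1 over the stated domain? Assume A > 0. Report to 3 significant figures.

Normalization requires ∫|Ψ|² 4πρ² dρ = 1, integrated from 0 to ∞.
Using ∫₀^∞ ρⁿ e^(−αρ) dρ = n!/αⁿ⁺¹, the integral (without the A² prefactor) comes out to π·b^3.
Setting this equal to 1 gives A² = 1/(π·b^3).
With b = 1.76: A² = 0.05839 and A = 0.2416.

A^2 ≈ 0.0584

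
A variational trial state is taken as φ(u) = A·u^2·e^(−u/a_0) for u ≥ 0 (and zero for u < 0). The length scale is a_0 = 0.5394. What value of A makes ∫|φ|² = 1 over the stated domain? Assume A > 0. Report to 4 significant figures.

A ≈ 5.404

Require ∫ |φ|² du = 1 over the whole domain.
Using ∫₀^∞ uⁿ e^(−αu) du = n!/αⁿ⁺¹, with φ = A·u^2·e^(−u/a_0), the integral evaluates to A²·[3·a_0^5/4].
Substituting a_0 = 0.5394 gives A² = 29.200, so A = 5.4037.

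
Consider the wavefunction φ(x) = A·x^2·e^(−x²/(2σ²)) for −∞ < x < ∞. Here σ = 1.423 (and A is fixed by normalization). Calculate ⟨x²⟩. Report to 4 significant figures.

By definition ⟨x²⟩ = ∫ x^2 |φ(x)|² dx.
Using the Gaussian integral ∫_{−∞}^{∞} e^(−αx²) dx = √(π/α), evaluating both integrals, ⟨x²⟩ = 5·σ^2/2.
Putting σ = 1.423 gives 5.0623.

⟨x^2⟩ ≈ 5.062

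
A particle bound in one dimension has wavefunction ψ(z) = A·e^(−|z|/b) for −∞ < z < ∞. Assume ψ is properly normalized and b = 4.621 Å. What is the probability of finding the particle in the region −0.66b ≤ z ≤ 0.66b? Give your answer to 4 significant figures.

P = ∫_{−0.66b}^{0.66b} |ψ(z)|² dz.
Since A² = 1/(b), this is the region integral divided by the full normalization integral.
By symmetry take twice the z ≥ 0 contribution in numerator and denominator; the 2's cancel. Substituting u = z/b, A² and the length scale cancel in the ratio: P = ∫_{0}^{0.66} e^(-2·u) du / ∫_{0}^{∞} e^(-2·u) du.
Using ∫ e^(-2·u) du = -e^(-2·u)/2, the numerator is 1/2 - e^(-33/25)/2 and the denominator is 1/2.
Evaluating gives P = 0.73286.

P ≈ 0.7329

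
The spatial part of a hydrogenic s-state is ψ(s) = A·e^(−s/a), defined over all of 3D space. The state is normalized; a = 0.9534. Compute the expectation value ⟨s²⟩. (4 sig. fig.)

The expectation value is the |ψ|²-weighted average of s^2: ∫ s^2|ψ|² 4πs² ds.
The ratio of the moment integral to the normalization integral gives ⟨s²⟩ = 3·a^2.
Putting a = 0.9534 gives 2.7269.

⟨s^2⟩ ≈ 2.727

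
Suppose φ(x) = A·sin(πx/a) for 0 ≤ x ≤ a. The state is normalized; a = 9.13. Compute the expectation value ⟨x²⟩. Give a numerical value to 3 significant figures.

⟨x^2⟩ ≈ 23.6

By definition ⟨x²⟩ = ∫ x^2 |φ(x)|² dx.
Evaluating both integrals, ⟨x²⟩ = -a^2/(2·π^2) + a^2/3.
Putting a = 9.13 gives 23.56.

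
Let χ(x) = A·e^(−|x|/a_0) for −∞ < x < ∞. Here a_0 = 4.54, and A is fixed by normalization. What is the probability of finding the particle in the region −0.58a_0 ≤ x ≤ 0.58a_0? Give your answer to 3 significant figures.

P ≈ 0.687

The probability is P = ∫ |χ|² dx over [−0.58a_0, 0.58a_0].
The normalization integral ∫|χ|²dx over the whole domain equals a_0·A², and A² cancels in the ratio.
Both integrals are even about x = 0, so only the x ≥ 0 halves are needed (the factors of 2 cancel). In terms of u = x/a_0 (A² and the length scale cancel between numerator and denominator), P = [∫_{0}^{0.58} e^(-2·u) du] / [∫_{0}^{∞} e^(-2·u) du].
With ∫ e^(-2·u) du = -e^(-2·u)/2 + C, the region integral is 1/2 - e^(-29/25)/2 and the full one is 1/2.
The result is P = 0.6865.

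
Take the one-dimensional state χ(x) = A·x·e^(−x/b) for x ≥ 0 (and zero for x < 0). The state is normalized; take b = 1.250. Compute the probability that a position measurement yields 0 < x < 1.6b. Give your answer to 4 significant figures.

P ≈ 0.6201

P = ∫_{0}^{1.6b} |χ(x)|² dx.
With A² fixed by ∫|χ|² = 1, i.e. A² = (b^3/4)^(−1), substitute and integrate.
In terms of u = x/b (A² and the length scale cancel between numerator and denominator), P = [∫_{0}^{1.6} u^2·e^(-2·u) du] / [∫_{0}^{∞} u^2·e^(-2·u) du].
An antiderivative of u^2·e^(-2·u) is -(2·u^2 + 2·u + 1)·e^(-2·u)/4; evaluating from 0 to 1.6 gives 1/4 - 233·e^(-16/5)/100, while the full integral is 1/4.
Evaluating gives P = 0.62010.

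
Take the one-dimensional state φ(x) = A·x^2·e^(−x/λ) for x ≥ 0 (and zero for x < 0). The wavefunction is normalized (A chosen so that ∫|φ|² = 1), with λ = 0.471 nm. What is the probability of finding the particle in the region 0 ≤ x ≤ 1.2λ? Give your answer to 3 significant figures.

The probability is P = ∫ |φ|² dx over [0, 1.2λ].
With A² fixed by ∫|φ|² = 1, i.e. A² = (3·λ^5/4)^(−1), substitute and integrate.
In terms of u = x/λ (A² and the length scale cancel between numerator and denominator), P = [∫_{0}^{1.2} u^4·e^(-2·u) du] / [∫_{0}^{∞} u^4·e^(-2·u) du].
An antiderivative of u^4·e^(-2·u) is -(u^4/2 + u^3 + 3·u^2/2 + 3·u/2 + 3/4)·e^(-2·u); evaluating from 0 to 1.2 gives ≈ 0.071901, while the full integral is 3/4.
Evaluating gives P = 0.09587.

P ≈ 0.0959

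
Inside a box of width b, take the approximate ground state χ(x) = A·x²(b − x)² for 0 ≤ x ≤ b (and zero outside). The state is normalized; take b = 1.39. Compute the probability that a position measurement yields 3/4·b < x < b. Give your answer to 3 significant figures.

P = ∫_{3/4·b}^{b} |χ(x)|² dx.
The normalization integral ∫|χ|²dx over the whole domain equals b^9/630·A², and A² cancels in the ratio.
In terms of u = x/b (A² and the length scale cancel between numerator and denominator), P = [∫_{3/4}^{1} u^4·(1 - u)^4 du] / [∫_{0}^{1} u^4·(1 - u)^4 du].
An antiderivative of u^4·(1 - u)^4 is u^5·(70·u^4 - 315·u^3 + 540·u^2 - 420·u + 126)/630; evaluating from 3/4 to 1 gives ≈ 0.000077662, while the full integral is 1/630.
Evaluating gives P = 0.04893.

P ≈ 0.0489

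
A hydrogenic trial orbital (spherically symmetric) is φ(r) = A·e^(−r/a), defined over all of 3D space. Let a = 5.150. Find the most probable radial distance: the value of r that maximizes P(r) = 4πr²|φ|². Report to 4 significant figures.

Set d/dr [P(r) = 4πr²|φ|²] = 0 and solve for r > 0.
Solving yields r = a.
With a = 5.150, the most probable radial distance is 5.1500.

r ≈ 5.150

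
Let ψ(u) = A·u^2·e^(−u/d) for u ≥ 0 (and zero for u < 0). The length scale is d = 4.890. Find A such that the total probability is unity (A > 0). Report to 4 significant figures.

We need A² ∫|f|² du = 1, taking the integral from 0 to ∞.
Recall ∫₀^∞ u^m e^(−u/β) du = m!·β^(m+1), ∫|ψ|² du = A²·(3·d^5/4).
Substituting d = 4.890 gives A² = 0.00047686, so A = 0.021837.

A ≈ 0.02184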